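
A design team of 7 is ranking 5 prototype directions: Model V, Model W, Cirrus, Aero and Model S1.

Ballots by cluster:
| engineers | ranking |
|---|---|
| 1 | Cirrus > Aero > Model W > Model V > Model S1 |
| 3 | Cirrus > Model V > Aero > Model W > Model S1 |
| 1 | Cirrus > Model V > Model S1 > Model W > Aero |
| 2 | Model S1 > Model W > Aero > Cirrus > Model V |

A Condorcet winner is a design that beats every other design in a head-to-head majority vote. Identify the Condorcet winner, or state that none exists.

Cirrus

Check each pair by majority over 7 ballots:
Model V vs Model W: 4 to 3, Model V.
Model V vs Cirrus: 0 to 7, Cirrus.
Model V vs Aero: 3+1 = 4 for Model V, 3 for Aero — Model V by 4–3.
Model V vs Model S1: 5 to 2, Model V.
Model W vs Cirrus: Model W preferred on 2 ballots; Cirrus wins 5–2.
Model W vs Aero: Model W preferred on 1+2 = 3 ballots; Aero wins 4–3.
Model W vs Model S1: Model W preferred on 1+3 = 4 ballots; Model W wins 4–3.
Cirrus vs Aero: 5 to 2, Cirrus.
Cirrus vs Model S1: 5 to 2, Cirrus.
Aero vs Model S1: 1+3 = 4 for Aero, 3 for Model S1 — Aero by 4–3.
Cirrus defeats every rival head-to-head and is the Condorcet winner.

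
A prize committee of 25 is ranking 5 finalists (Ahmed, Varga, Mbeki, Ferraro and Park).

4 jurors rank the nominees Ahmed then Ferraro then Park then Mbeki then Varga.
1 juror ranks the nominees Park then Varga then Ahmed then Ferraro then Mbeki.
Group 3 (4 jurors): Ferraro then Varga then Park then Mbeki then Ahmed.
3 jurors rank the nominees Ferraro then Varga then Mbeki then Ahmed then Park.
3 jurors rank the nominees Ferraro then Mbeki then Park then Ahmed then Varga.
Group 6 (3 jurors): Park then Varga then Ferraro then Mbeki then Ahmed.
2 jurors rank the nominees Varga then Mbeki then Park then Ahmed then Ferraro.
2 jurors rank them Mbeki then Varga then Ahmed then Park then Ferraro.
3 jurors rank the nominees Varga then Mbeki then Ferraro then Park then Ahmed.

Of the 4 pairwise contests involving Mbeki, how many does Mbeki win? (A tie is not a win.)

2

Mbeki against each rival (25 jurors):
Mbeki–Ahmed: Mbeki 20–5.
Mbeki vs Varga: Varga, 16–9.
Mbeki vs Ferraro: Mbeki preferred on 2+2+3 = 7 ballots; Ferraro wins 18–7.
Mbeki vs Park: Mbeki preferred on 3+3+2+2+3 = 13 ballots; Mbeki wins 13–12.
Mbeki beats Ahmed, Park; loses to Varga, Ferraro — 2 pairwise wins.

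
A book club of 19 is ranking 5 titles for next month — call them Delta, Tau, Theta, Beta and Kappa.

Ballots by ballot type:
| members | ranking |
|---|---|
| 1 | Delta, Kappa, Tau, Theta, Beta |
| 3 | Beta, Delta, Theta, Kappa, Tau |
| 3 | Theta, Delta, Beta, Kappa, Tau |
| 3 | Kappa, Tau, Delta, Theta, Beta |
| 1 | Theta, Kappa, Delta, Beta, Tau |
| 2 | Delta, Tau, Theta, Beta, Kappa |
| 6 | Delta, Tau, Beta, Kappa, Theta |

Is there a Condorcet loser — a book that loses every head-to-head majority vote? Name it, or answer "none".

Head-to-head results (19 members):
Delta vs Tau: Delta, 16–3.
Delta vs Theta: Delta wins 15–4.
Delta vs Beta: 16 to 3, Delta.
Delta–Kappa: Delta 15–4.
Tau vs Theta: Tau wins 12–7.
Tau vs Beta: Tau is ranked higher on 1+3+2+6 = 12 ballots, Beta on 7. Tau wins 12–7.
Tau vs Kappa: Kappa, 11–8.
Theta vs Beta: Theta wins 10–9.
Theta vs Kappa: Theta is ranked higher on 3+3+1+2 = 9 ballots, Kappa on 10. Kappa wins 10–9.
Beta vs Kappa: Beta preferred on 3+3+2+6 = 14 ballots; Beta wins 14–5.
Each book has at least one pairwise win (Delta beats Tau; Tau beats Theta; Theta beats Beta; Beta beats Kappa; Kappa beats Tau) — no Condorcet loser.

none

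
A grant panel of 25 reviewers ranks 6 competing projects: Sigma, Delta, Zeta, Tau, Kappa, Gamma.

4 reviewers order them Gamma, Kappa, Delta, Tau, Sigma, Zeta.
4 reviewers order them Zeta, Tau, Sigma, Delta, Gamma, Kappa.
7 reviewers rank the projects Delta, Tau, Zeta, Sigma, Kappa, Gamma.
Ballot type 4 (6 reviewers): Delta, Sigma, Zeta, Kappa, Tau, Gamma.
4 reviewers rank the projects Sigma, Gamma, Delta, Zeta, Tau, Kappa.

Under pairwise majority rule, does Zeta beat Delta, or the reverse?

Delta

Ballots ranking Zeta above Delta: 4.
Ballots ranking Delta above Zeta: 25 − 4 = 21.
Delta wins the head-to-head 21–4.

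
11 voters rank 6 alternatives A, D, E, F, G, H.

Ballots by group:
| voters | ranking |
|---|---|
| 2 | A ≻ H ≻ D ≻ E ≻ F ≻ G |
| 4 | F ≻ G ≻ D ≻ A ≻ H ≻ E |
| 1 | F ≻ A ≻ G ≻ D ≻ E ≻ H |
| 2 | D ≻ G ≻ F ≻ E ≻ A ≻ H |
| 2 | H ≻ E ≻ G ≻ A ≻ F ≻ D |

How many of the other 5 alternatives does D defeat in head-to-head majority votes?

D against each rival (11 voters):
D vs A: D, 6–5.
D vs E: D preferred on 2+4+1+2 = 9 ballots; D wins 9–2.
D–F: F 7–4.
D vs G: G, 7–4.
D–H: D 7–4.
D beats A, E, H; loses to F, G — 3 pairwise wins.

3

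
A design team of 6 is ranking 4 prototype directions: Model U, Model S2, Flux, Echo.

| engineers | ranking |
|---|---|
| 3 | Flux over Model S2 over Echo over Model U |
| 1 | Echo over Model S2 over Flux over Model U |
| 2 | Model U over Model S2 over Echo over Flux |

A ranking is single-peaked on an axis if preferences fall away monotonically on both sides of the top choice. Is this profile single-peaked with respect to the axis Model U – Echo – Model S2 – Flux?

Axis positions: Model U=1, Echo=2, Model S2=3, Flux=4.
Ballot type 1 (peak Flux at position 4): ranking walks positions 4-3-2-1, expanding outward from the peak — single-peaked.
Ballot type 2 (peak Echo at position 2): ranking walks positions 2-3-4-1, expanding outward from the peak — single-peaked.
Ballot type 3: ranking walks positions 1-3-2-4; Model S2 is ranked above Echo even though Echo lies between Model S2 and the peak Model U on the axis — preferences dip and rise again. Not single-peaked.
Ballot type 3 violates single-peakedness, so the profile is not single-peaked on this axis.

no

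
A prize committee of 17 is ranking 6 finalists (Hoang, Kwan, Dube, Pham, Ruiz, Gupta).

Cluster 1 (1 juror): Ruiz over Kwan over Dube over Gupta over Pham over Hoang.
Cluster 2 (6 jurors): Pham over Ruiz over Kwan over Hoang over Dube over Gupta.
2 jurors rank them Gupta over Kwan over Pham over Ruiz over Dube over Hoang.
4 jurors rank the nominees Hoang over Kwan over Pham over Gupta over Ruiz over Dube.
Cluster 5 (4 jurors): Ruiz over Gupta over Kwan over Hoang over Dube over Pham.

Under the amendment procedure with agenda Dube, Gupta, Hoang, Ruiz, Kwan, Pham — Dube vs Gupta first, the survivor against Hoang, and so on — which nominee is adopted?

Round 1: Dube vs Gupta — 7–10, Gupta advances.
Round 2: Gupta vs Hoang — 7–10, Hoang advances.
Round 3: Hoang vs Ruiz — 4–13, Ruiz advances.
Round 4: Ruiz vs Kwan — 11–6, Ruiz advances.
Round 5: Ruiz vs Pham — 5–12, Pham advances.
Pham survives the agenda.

Pham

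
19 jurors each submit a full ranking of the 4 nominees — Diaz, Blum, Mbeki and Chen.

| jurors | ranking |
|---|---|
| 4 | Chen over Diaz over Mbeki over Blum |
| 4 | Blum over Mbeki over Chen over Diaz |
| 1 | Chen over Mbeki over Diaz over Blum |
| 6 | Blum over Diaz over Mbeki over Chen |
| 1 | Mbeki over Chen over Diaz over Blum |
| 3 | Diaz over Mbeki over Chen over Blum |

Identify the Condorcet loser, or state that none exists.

Head-to-head results (19 jurors):
Diaz vs Blum: Blum, 10–9.
Diaz vs Mbeki: Diaz wins 13–6.
Diaz–Chen: Chen 10–9.
Blum vs Mbeki: 4+6 = 10 for Blum, 9 for Mbeki — Blum by 10–9.
Blum–Chen: Blum 10–9.
Mbeki vs Chen: Mbeki, 14–5.
Each nominee has at least one pairwise win (Diaz beats Mbeki; Blum beats Diaz; Mbeki beats Chen; Chen beats Diaz) — no Condorcet loser.

none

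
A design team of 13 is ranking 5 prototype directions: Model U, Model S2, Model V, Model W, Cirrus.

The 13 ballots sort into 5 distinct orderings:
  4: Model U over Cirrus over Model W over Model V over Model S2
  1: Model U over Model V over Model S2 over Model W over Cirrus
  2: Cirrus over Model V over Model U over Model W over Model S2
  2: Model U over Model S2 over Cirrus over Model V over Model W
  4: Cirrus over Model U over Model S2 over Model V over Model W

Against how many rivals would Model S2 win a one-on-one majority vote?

Model S2 against each rival (13 engineers):
Model S2 vs Model U: Model S2 is ranked higher on 0 ballots, Model U on 13. Model U wins 13–0.
Model S2 vs Model V: Model S2 preferred on 2+4 = 6 ballots; Model V wins 7–6.
Model S2 vs Model W: Model S2 wins 7–6.
Model S2–Cirrus: Cirrus 10–3.
Model S2 beats Model W; loses to Model U, Model V, Cirrus — 1 pairwise win.

1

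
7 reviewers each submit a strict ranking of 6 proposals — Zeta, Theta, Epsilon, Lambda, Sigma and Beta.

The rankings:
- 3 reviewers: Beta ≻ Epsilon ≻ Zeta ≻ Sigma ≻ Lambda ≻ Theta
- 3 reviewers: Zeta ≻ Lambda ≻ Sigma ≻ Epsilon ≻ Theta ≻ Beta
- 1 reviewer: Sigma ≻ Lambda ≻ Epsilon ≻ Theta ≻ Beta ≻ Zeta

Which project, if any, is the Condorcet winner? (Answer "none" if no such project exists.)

none

Check each pair by majority over 7 ballots:
Zeta vs Theta: Zeta wins 6–1.
Zeta vs Epsilon: Epsilon wins 4–3.
Zeta vs Lambda: Zeta preferred on 3+3 = 6 ballots; Zeta wins 6–1.
Zeta vs Sigma: Zeta preferred on 3+3 = 6 ballots; Zeta wins 6–1.
Zeta vs Beta: 3 for Zeta, 4 for Beta — Beta by 4–3.
Theta vs Epsilon: 0 for Theta, 7 for Epsilon — Epsilon by 7–0.
Theta vs Lambda: 0 to 7, Lambda.
Theta vs Sigma: 0 for Theta, 7 for Sigma — Sigma by 7–0.
Theta vs Beta: Theta preferred on 3+1 = 4 ballots; Theta wins 4–3.
Epsilon vs Lambda: Lambda wins 4–3.
Epsilon vs Sigma: Sigma, 4–3.
Epsilon vs Beta: Epsilon wins 4–3.
Lambda vs Sigma: Lambda preferred on 3 ballots; Sigma wins 4–3.
Lambda vs Beta: Lambda, 4–3.
Sigma vs Beta: Sigma is ranked higher on 3+1 = 4 ballots, Beta on 3. Sigma wins 4–3.
No project is unbeaten: Zeta loses to Epsilon; Theta loses to Zeta; Epsilon loses to Lambda; Lambda loses to Zeta; Sigma loses to Zeta; Beta loses to Theta. In particular Zeta > Theta > Beta > Zeta is a majority cycle — no Condorcet winner exists.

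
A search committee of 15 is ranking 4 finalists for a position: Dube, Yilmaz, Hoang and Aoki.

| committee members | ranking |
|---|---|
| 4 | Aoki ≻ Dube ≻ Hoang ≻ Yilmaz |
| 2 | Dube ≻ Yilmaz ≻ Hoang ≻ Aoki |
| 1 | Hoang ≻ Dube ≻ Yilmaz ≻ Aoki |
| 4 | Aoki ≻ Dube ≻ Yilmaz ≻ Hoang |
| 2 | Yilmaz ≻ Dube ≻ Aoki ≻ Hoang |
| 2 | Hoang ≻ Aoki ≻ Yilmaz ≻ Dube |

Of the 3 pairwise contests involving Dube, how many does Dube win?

2

Dube against each rival (15 committee members):
Dube vs Yilmaz: Dube, 11–4.
Dube vs Hoang: Dube wins 12–3.
Dube vs Aoki: Aoki, 10–5.
Dube beats Yilmaz, Hoang; loses to Aoki — 2 pairwise wins.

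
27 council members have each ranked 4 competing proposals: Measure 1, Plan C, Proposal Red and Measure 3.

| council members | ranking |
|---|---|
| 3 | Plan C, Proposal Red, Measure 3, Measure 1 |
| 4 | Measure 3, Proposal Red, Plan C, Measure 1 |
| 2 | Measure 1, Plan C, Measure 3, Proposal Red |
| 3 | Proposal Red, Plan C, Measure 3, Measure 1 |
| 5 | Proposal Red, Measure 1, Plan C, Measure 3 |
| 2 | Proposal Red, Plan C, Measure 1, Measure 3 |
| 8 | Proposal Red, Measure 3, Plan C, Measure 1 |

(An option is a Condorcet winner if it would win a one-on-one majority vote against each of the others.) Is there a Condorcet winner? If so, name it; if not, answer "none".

Proposal Red

Check each pair by majority over 27 ballots:
Measure 1 vs Plan C: Measure 1 preferred on 2+5 = 7 ballots; Plan C wins 20–7.
Measure 1 vs Proposal Red: Measure 1 is ranked higher on 2 ballots, Proposal Red on 25. Proposal Red wins 25–2.
Measure 1 vs Measure 3: Measure 1 is ranked higher on 2+5+2 = 9 ballots, Measure 3 on 18. Measure 3 wins 18–9.
Plan C vs Proposal Red: Plan C preferred on 3+2 = 5 ballots; Proposal Red wins 22–5.
Plan C vs Measure 3: 3+2+3+5+2 = 15 for Plan C, 12 for Measure 3 — Plan C by 15–12.
Proposal Red vs Measure 3: Proposal Red is ranked higher on 3+3+5+2+8 = 21 ballots, Measure 3 on 6. Proposal Red wins 21–6.
Proposal Red defeats every rival head-to-head and is the Condorcet winner.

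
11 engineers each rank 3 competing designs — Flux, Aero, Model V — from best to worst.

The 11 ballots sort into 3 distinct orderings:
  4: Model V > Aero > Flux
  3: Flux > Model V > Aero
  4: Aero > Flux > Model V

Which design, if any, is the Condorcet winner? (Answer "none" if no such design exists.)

Pairwise majorities:
Flux vs Aero: Aero, 8–3.
Flux vs Model V: Flux, 7–4.
Aero vs Model V: Model V, 7–4.
Each design drops at least one matchup (Flux loses to Aero; Aero loses to Model V; Model V loses to Flux); the cycle Flux > Model V > Aero > Flux rules out a Condorcet winner.

none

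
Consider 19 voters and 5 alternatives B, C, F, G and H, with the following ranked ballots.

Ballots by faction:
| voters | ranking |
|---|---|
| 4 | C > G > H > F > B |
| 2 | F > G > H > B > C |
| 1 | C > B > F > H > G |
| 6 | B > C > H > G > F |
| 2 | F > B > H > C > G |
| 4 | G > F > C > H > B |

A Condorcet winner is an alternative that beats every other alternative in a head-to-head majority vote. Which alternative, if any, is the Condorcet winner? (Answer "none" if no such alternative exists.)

none

Pairwise majorities:
B vs C: B, 10–9.
B vs F: B preferred on 1+6 = 7 ballots; F wins 12–7.
B vs G: B is ranked higher on 1+6+2 = 9 ballots, G on 10. G wins 10–9.
B vs H: 9 to 10, H.
C vs F: C wins 11–8.
C vs G: C is ranked higher on 4+1+6+2 = 13 ballots, G on 6. C wins 13–6.
C vs H: C wins 15–4.
F vs G: G, 14–5.
F vs H: 2+1+2+4 = 9 for F, 10 for H — H by 10–9.
G vs H: 4+2+4 = 10 for G, 9 for H — G by 10–9.
Every alternative loses at least once (B loses to F; C loses to B; F loses to C; G loses to C; H loses to C). The majority relation contains the cycle B beats C beats F beats B, so there is no Condorcet winner.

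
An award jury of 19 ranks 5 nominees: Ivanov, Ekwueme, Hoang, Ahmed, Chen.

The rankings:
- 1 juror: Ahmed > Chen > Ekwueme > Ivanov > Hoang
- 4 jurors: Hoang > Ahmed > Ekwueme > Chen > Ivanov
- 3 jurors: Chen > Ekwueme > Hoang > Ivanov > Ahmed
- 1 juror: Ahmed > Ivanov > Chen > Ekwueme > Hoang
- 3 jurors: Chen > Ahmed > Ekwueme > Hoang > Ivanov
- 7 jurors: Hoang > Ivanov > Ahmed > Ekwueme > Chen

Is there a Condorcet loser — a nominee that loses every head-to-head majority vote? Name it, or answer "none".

Head-to-head results (19 jurors):
Ivanov–Ekwueme: Ekwueme 11–8.
Ivanov–Hoang: Hoang 17–2.
Ivanov vs Ahmed: Ivanov wins 10–9.
Ivanov vs Chen: 8 to 11, Chen.
Ekwueme–Hoang: Hoang 11–8.
Ekwueme vs Ahmed: 3 to 16, Ahmed.
Ekwueme vs Chen: Ekwueme preferred on 4+7 = 11 ballots; Ekwueme wins 11–8.
Hoang–Ahmed: Hoang 14–5.
Hoang vs Chen: Hoang, 11–8.
Ahmed vs Chen: Ahmed wins 13–6.
No nominee is winless: Ivanov beats Ahmed; Ekwueme beats Ivanov; Hoang beats Ivanov; Ahmed beats Ekwueme; Chen beats Ivanov. There is no Condorcet loser.

none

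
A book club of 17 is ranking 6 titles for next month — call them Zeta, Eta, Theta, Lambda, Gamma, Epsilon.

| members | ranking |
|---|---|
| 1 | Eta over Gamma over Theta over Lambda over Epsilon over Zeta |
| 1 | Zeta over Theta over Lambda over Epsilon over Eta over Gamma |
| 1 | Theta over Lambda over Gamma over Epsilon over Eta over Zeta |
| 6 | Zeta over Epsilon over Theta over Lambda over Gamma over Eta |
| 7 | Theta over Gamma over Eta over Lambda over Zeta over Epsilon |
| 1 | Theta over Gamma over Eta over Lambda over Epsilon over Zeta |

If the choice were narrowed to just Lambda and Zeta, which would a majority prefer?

Ballots ranking Lambda above Zeta: 1 + 1 + 7 + 1 = 10.
Ballots ranking Zeta above Lambda: 17 − 10 = 7.
Lambda wins the head-to-head 10–7.

Lambda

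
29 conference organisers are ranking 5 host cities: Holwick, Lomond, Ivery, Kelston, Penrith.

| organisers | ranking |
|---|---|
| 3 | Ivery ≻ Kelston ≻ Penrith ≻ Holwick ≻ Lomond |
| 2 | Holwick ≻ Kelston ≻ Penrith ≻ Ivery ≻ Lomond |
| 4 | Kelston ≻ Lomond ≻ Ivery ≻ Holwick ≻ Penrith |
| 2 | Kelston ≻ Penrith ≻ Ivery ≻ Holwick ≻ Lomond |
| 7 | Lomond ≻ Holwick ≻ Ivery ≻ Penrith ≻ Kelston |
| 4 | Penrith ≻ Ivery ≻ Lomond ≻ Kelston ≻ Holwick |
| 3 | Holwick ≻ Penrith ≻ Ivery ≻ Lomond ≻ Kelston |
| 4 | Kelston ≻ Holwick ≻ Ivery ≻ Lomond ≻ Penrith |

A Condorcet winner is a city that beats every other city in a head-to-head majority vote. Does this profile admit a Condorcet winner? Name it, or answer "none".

Pairwise majorities:
Holwick vs Lomond: Holwick is ranked higher on 3+2+2+3+4 = 14 ballots, Lomond on 15. Lomond wins 15–14.
Holwick vs Ivery: 2+7+3+4 = 16 for Holwick, 13 for Ivery — Holwick by 16–13.
Holwick vs Kelston: 2+7+3 = 12 for Holwick, 17 for Kelston — Kelston by 17–12.
Holwick vs Penrith: 2+4+7+3+4 = 20 for Holwick, 9 for Penrith — Holwick by 20–9.
Lomond vs Ivery: 11 to 18, Ivery.
Lomond vs Kelston: 14 to 15, Kelston.
Lomond vs Penrith: Lomond preferred on 4+7+4 = 15 ballots; Lomond wins 15–14.
Ivery vs Kelston: Ivery is ranked higher on 3+7+4+3 = 17 ballots, Kelston on 12. Ivery wins 17–12.
Ivery vs Penrith: 18 to 11, Ivery.
Kelston vs Penrith: 15 to 14, Kelston.
Each city drops at least one matchup (Holwick loses to Lomond; Lomond loses to Ivery; Ivery loses to Holwick; Kelston loses to Ivery; Penrith loses to Holwick); the cycle Holwick > Ivery > Lomond > Holwick rules out a Condorcet winner.

none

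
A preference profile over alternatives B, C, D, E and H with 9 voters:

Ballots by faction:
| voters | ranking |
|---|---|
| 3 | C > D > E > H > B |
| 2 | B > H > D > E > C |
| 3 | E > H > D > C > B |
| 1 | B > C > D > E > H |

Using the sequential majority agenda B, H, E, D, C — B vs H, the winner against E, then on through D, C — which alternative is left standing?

Round 1: B vs H — 3–6, H advances.
Round 2: H vs E — 2–7, E advances.
Round 3: E vs D — 3–6, D advances.
Round 4: D vs C — 5–4, D advances.
D survives the agenda.

D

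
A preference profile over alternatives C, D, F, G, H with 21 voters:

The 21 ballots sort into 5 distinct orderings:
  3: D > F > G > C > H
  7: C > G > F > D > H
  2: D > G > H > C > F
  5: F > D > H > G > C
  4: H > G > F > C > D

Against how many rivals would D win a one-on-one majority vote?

1

D against each rival (21 voters):
D vs C: C wins 11–10.
D vs F: 3+2 = 5 for D, 16 for F — F by 16–5.
D vs G: G, 11–10.
D–H: D 17–4.
D beats H; loses to C, F, G — 1 pairwise win.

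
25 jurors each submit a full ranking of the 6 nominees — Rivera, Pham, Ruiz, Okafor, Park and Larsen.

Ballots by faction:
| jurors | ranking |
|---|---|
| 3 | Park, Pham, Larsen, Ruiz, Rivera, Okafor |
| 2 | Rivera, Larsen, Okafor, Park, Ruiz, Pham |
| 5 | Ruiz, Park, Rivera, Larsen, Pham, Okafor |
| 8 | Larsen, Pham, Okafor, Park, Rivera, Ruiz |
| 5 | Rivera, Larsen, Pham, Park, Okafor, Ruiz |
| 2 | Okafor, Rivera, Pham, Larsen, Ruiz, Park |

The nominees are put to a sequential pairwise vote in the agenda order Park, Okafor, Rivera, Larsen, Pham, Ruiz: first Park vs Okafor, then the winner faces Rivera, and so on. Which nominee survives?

Round 1: Park vs Okafor — 13–12, Park advances.
Round 2: Park vs Rivera — 16–9, Park advances.
Round 3: Park vs Larsen — 8–17, Larsen advances.
Round 4: Larsen vs Pham — 20–5, Larsen advances.
Round 5: Larsen vs Ruiz — 20–5, Larsen advances.
The agenda winner is Larsen.

Larsen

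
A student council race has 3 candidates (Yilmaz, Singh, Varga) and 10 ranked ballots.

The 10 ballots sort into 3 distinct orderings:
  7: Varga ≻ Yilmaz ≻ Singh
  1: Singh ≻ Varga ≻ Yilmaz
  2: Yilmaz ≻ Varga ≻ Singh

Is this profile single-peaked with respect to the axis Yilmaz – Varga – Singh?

yes

Axis positions: Yilmaz=1, Varga=2, Singh=3.
Ballot type 1 (peak Varga at position 2): ranking walks positions 2-1-3, expanding outward from the peak — single-peaked.
Ballot type 2 (peak Singh at position 3): ranking walks positions 3-2-1, expanding outward from the peak — single-peaked.
Ballot type 3 (peak Yilmaz at position 1): ranking walks positions 1-2-3, expanding outward from the peak — single-peaked.
Every ranking is single-peaked on this axis.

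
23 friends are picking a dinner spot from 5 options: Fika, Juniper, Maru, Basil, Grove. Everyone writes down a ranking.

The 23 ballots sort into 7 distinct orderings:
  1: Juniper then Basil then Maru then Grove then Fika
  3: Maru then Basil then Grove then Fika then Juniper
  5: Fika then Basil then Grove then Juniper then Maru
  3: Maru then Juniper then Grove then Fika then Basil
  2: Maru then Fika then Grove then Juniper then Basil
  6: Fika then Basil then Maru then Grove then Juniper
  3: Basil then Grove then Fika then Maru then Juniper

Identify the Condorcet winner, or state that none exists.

Pairwise majorities:
Fika vs Juniper: Fika wins 19–4.
Fika vs Maru: Fika, 14–9.
Fika vs Basil: Fika, 16–7.
Fika vs Grove: Fika, 13–10.
Juniper vs Maru: Maru wins 17–6.
Juniper vs Basil: Basil, 17–6.
Juniper–Grove: Grove 19–4.
Maru vs Basil: Basil wins 15–8.
Maru vs Grove: Maru wins 15–8.
Basil vs Grove: Basil wins 18–5.
Fika wins every pairwise contest, so Fika is the Condorcet winner.

Fika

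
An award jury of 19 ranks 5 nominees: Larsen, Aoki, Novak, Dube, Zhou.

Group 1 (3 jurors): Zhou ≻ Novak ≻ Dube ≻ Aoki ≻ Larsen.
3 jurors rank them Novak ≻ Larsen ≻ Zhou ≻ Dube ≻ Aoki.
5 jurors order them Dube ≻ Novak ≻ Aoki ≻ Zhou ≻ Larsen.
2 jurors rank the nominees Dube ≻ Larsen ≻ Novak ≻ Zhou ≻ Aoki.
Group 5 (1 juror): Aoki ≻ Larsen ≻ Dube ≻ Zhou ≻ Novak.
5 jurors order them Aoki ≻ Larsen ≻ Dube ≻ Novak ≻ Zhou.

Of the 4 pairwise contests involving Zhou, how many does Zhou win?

Zhou against each rival (19 jurors):
Zhou vs Larsen: 8 to 11, Larsen.
Zhou vs Aoki: Aoki wins 11–8.
Zhou vs Novak: Zhou preferred on 3+1 = 4 ballots; Novak wins 15–4.
Zhou vs Dube: 3+3 = 6 for Zhou, 13 for Dube — Dube by 13–6.
Zhou beats no one; loses to Larsen, Aoki, Novak, Dube — 0 pairwise wins.

0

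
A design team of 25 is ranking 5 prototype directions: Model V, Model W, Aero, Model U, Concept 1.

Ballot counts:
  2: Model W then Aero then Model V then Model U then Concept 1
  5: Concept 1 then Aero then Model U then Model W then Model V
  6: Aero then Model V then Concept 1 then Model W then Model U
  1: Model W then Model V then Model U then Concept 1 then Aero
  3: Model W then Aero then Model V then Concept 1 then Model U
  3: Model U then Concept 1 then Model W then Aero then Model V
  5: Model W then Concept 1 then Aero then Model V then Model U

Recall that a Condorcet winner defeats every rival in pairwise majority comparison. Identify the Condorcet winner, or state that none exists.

Check each pair by majority over 25 ballots:
Model V vs Model W: 6 for Model V, 19 for Model W — Model W by 19–6.
Model V vs Aero: Model V preferred on 1 ballot; Aero wins 24–1.
Model V vs Model U: Model V is ranked higher on 2+6+1+3+5 = 17 ballots, Model U on 8. Model V wins 17–8.
Model V vs Concept 1: Model V preferred on 2+6+1+3 = 12 ballots; Concept 1 wins 13–12.
Model W vs Aero: 14 to 11, Model W.
Model W vs Model U: Model W is ranked higher on 2+6+1+3+5 = 17 ballots, Model U on 8. Model W wins 17–8.
Model W vs Concept 1: 11 to 14, Concept 1.
Aero vs Model U: Aero preferred on 2+5+6+3+5 = 21 ballots; Aero wins 21–4.
Aero vs Concept 1: 11 to 14, Concept 1.
Model U vs Concept 1: Model U preferred on 2+1+3 = 6 ballots; Concept 1 wins 19–6.
Only Concept 1 has no losses; Concept 1 is the Condorcet winner.

Concept 1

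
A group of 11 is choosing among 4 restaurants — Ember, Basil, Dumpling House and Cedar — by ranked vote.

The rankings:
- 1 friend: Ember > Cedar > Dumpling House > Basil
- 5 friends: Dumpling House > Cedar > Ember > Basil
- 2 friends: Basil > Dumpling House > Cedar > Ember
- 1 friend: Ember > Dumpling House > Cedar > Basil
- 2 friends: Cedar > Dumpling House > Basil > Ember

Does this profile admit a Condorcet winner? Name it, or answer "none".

Dumpling House

Head-to-head results (11 friends):
Ember vs Basil: Ember preferred on 1+5+1 = 7 ballots; Ember wins 7–4.
Ember vs Dumpling House: Dumpling House, 9–2.
Ember vs Cedar: 1+1 = 2 for Ember, 9 for Cedar — Cedar by 9–2.
Basil vs Dumpling House: Dumpling House, 9–2.
Basil vs Cedar: Cedar wins 9–2.
Dumpling House–Cedar: Dumpling House 8–3.
Only Dumpling House has no losses; Dumpling House is the Condorcet winner.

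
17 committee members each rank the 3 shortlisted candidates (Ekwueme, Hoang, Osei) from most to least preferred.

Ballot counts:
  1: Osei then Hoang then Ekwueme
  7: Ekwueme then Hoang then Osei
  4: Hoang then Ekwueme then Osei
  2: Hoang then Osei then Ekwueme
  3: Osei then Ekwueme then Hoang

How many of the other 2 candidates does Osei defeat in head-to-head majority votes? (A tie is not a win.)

0

Osei against each rival (17 committee members):
Osei vs Ekwueme: Ekwueme, 11–6.
Osei vs Hoang: Osei is ranked higher on 1+3 = 4 ballots, Hoang on 13. Hoang wins 13–4.
Osei beats no one; loses to Ekwueme, Hoang — 0 pairwise wins.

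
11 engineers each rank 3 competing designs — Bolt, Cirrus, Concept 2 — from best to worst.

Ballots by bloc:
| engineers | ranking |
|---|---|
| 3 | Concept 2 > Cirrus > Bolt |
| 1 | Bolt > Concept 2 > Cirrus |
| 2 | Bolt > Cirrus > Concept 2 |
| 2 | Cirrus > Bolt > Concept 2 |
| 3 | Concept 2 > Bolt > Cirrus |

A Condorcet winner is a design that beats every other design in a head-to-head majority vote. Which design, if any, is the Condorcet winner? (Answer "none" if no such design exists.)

Concept 2

Pairwise majorities:
Bolt vs Cirrus: Bolt preferred on 1+2+3 = 6 ballots; Bolt wins 6–5.
Bolt vs Concept 2: Bolt preferred on 1+2+2 = 5 ballots; Concept 2 wins 6–5.
Cirrus vs Concept 2: Concept 2 wins 7–4.
Concept 2 defeats every rival head-to-head and is the Condorcet winner.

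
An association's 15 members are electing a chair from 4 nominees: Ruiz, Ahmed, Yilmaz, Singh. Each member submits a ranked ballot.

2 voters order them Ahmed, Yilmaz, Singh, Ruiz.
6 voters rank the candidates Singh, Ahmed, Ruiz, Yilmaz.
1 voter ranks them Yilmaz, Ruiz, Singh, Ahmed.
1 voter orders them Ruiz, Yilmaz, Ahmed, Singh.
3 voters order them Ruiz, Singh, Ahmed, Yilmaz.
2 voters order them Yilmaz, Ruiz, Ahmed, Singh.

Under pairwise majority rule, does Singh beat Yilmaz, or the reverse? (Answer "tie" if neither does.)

Ballots ranking Singh above Yilmaz: 6 + 3 = 9.
Ballots ranking Yilmaz above Singh: 15 − 9 = 6.
Singh wins the head-to-head 9–6.

Singh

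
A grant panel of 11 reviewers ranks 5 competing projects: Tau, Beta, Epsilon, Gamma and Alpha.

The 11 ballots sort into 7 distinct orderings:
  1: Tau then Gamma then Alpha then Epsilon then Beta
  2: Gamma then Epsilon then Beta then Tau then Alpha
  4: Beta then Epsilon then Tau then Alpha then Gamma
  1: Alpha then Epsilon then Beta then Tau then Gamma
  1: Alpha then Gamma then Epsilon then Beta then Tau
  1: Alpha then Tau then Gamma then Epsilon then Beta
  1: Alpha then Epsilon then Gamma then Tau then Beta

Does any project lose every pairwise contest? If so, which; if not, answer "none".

none

Head-to-head results (11 reviewers):
Tau vs Beta: Tau is ranked higher on 1+1+1 = 3 ballots, Beta on 8. Beta wins 8–3.
Tau vs Epsilon: 2 to 9, Epsilon.
Tau vs Gamma: 1+4+1+1 = 7 for Tau, 4 for Gamma — Tau by 7–4.
Tau vs Alpha: Tau wins 7–4.
Beta vs Epsilon: Beta preferred on 4 ballots; Epsilon wins 7–4.
Beta vs Gamma: Gamma, 6–5.
Beta–Alpha: Beta 6–5.
Epsilon vs Gamma: 6 to 5, Epsilon.
Epsilon vs Alpha: Epsilon preferred on 2+4 = 6 ballots; Epsilon wins 6–5.
Gamma–Alpha: Alpha 8–3.
No project is winless: Tau beats Gamma; Beta beats Tau; Epsilon beats Tau; Gamma beats Beta; Alpha beats Gamma. There is no Condorcet loser.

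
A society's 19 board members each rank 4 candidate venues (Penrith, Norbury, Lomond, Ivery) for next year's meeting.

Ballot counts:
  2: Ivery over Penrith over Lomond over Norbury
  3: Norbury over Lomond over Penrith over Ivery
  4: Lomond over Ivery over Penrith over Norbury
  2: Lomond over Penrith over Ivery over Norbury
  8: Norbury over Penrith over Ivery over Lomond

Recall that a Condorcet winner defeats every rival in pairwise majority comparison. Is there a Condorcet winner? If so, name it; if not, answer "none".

Head-to-head results (19 organisers):
Penrith–Norbury: Norbury 11–8.
Penrith vs Lomond: Penrith wins 10–9.
Penrith vs Ivery: Penrith, 13–6.
Norbury–Lomond: Norbury 11–8.
Norbury vs Ivery: Norbury wins 11–8.
Lomond–Ivery: Ivery 10–9.
Only Norbury has no losses; Norbury is the Condorcet winner.

Norbury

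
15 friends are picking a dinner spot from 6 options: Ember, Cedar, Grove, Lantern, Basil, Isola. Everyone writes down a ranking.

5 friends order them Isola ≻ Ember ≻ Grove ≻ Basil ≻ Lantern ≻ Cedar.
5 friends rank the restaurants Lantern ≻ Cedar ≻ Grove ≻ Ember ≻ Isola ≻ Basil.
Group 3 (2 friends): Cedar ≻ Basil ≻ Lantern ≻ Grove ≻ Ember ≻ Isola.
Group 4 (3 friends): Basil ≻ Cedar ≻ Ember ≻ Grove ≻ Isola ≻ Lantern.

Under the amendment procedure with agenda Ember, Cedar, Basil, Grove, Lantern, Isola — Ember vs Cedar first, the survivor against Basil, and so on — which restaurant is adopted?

Grove

Round 1: Ember vs Cedar — 5–10, Cedar advances.
Round 2: Cedar vs Basil — 7–8, Basil advances.
Round 3: Basil vs Grove — 5–10, Grove advances.
Round 4: Grove vs Lantern — 8–7, Grove advances.
Round 5: Grove vs Isola — 10–5, Grove advances.
Grove survives the agenda.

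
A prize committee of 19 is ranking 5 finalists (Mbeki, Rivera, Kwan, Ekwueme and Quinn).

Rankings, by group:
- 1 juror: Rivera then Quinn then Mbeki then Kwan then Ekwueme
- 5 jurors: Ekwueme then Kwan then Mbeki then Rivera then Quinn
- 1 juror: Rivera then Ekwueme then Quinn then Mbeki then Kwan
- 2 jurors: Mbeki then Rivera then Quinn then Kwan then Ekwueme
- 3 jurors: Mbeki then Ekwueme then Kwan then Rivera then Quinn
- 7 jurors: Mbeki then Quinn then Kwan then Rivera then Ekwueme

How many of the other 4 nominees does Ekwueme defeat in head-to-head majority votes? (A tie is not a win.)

0

Ekwueme against each rival (19 jurors):
Ekwueme vs Mbeki: Mbeki wins 13–6.
Ekwueme–Rivera: Rivera 11–8.
Ekwueme–Kwan: Kwan 10–9.
Ekwueme–Quinn: Quinn 10–9.
Ekwueme beats no one; loses to Mbeki, Rivera, Kwan, Quinn — 0 pairwise wins.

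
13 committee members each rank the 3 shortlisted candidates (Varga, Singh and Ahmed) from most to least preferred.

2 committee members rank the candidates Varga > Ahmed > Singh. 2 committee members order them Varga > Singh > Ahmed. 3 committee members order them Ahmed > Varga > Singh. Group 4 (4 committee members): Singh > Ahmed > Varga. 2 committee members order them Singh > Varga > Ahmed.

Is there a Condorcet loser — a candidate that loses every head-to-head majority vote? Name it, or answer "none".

none

Pairwise majorities:
Varga vs Singh: Varga preferred on 2+2+3 = 7 ballots; Varga wins 7–6.
Varga–Ahmed: Ahmed 7–6.
Singh vs Ahmed: Singh, 8–5.
No candidate is winless: Varga beats Singh; Singh beats Ahmed; Ahmed beats Varga. There is no Condorcet loser.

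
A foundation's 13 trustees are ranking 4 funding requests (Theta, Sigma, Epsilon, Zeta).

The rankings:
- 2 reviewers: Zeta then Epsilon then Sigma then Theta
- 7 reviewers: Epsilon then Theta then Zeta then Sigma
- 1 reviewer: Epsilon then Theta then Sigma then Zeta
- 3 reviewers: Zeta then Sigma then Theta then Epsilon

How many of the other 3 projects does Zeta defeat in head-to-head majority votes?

1

Zeta against each rival (13 reviewers):
Zeta–Theta: Theta 8–5.
Zeta–Sigma: Zeta 12–1.
Zeta vs Epsilon: Epsilon wins 8–5.
Zeta beats Sigma; loses to Theta, Epsilon — 1 pairwise win.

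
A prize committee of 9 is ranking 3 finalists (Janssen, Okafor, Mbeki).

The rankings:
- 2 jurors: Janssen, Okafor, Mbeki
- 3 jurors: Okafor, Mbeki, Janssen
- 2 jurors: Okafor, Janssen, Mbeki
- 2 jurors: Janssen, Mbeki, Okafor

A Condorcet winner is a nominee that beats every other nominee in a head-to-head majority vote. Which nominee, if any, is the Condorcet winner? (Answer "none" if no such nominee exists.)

Okafor

Head-to-head results (9 jurors):
Janssen vs Okafor: 2+2 = 4 for Janssen, 5 for Okafor — Okafor by 5–4.
Janssen vs Mbeki: 6 to 3, Janssen.
Okafor vs Mbeki: Okafor preferred on 2+3+2 = 7 ballots; Okafor wins 7–2.
Okafor beats each of Janssen, Mbeki — Okafor is the Condorcet winner.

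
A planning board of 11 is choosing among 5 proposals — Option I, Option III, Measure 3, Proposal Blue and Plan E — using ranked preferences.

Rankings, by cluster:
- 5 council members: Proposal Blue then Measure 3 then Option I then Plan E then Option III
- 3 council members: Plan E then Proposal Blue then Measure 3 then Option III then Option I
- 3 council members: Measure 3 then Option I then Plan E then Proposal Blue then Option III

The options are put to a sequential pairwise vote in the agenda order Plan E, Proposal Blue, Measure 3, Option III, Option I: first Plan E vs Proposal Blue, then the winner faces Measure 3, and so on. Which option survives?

Round 1: Plan E vs Proposal Blue — 6–5, Plan E advances.
Round 2: Plan E vs Measure 3 — 3–8, Measure 3 advances.
Round 3: Measure 3 vs Option III — 11–0, Measure 3 advances.
Round 4: Measure 3 vs Option I — 11–0, Measure 3 advances.
Measure 3 survives the agenda.

Measure 3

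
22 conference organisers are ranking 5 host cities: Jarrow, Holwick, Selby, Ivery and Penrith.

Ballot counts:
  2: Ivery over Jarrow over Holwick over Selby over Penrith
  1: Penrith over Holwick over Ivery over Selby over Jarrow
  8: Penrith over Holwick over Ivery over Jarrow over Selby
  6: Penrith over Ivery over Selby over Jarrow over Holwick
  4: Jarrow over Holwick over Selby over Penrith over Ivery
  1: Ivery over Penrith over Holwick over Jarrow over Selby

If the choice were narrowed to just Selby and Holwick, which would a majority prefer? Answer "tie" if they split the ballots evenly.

Ballots ranking Selby above Holwick: 6.
Ballots ranking Holwick above Selby: 22 − 6 = 16.
Holwick wins the head-to-head 16–6.

Holwick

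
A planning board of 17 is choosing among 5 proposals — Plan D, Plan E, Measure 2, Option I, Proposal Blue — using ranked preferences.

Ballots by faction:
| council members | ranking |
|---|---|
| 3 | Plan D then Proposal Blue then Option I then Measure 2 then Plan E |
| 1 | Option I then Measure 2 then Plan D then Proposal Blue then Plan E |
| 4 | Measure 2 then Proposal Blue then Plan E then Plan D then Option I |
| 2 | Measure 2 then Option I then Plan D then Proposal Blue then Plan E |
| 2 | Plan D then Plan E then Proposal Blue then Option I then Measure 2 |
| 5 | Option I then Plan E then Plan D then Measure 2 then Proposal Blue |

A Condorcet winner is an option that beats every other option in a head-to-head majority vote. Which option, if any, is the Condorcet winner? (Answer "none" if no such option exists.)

none

Head-to-head results (17 council members):
Plan D vs Plan E: Plan E wins 9–8.
Plan D–Measure 2: Plan D 10–7.
Plan D vs Option I: Plan D is ranked higher on 3+4+2 = 9 ballots, Option I on 8. Plan D wins 9–8.
Plan D vs Proposal Blue: 13 to 4, Plan D.
Plan E vs Measure 2: 7 to 10, Measure 2.
Plan E vs Option I: Plan E is ranked higher on 4+2 = 6 ballots, Option I on 11. Option I wins 11–6.
Plan E vs Proposal Blue: 7 to 10, Proposal Blue.
Measure 2 vs Option I: Option I wins 11–6.
Measure 2 vs Proposal Blue: Measure 2 wins 12–5.
Option I vs Proposal Blue: Option I is ranked higher on 1+2+5 = 8 ballots, Proposal Blue on 9. Proposal Blue wins 9–8.
Each option drops at least one matchup (Plan D loses to Plan E; Plan E loses to Measure 2; Measure 2 loses to Plan D; Option I loses to Plan D; Proposal Blue loses to Plan D); the cycle Plan D beats Measure 2 beats Plan E beats Plan D rules out a Condorcet winner.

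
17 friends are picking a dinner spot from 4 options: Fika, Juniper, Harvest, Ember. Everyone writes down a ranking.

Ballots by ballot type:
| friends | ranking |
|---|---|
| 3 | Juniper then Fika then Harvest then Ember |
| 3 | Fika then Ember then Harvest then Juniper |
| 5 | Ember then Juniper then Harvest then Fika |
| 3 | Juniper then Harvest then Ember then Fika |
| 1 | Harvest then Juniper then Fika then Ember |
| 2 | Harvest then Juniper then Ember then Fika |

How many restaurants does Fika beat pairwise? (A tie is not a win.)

Fika against each rival (17 friends):
Fika vs Juniper: Juniper, 14–3.
Fika–Harvest: Harvest 11–6.
Fika–Ember: Ember 10–7.
Fika beats no one; loses to Juniper, Harvest, Ember — 0 pairwise wins.

0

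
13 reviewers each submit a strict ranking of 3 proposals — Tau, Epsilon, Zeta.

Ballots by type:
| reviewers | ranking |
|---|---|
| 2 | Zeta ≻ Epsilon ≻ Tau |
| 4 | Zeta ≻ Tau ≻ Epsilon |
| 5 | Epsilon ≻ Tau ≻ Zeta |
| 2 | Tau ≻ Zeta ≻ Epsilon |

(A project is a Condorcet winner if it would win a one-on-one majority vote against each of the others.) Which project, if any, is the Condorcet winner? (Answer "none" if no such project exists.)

none

Head-to-head results (13 reviewers):
Tau vs Epsilon: 6 to 7, Epsilon.
Tau vs Zeta: 5+2 = 7 for Tau, 6 for Zeta — Tau by 7–6.
Epsilon vs Zeta: Epsilon is ranked higher on 5 ballots, Zeta on 8. Zeta wins 8–5.
Each project drops at least one matchup (Tau loses to Epsilon; Epsilon loses to Zeta; Zeta loses to Tau); the cycle Tau → Zeta → Epsilon → Tau rules out a Condorcet winner.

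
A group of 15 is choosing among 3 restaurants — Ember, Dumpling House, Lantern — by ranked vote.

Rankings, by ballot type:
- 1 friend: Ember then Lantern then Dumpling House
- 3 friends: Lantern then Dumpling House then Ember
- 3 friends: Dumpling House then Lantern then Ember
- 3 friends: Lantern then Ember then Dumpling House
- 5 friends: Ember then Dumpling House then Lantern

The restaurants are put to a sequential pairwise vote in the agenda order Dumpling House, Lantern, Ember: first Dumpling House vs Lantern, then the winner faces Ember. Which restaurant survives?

Round 1: Dumpling House vs Lantern — 8–7, Dumpling House advances.
Round 2: Dumpling House vs Ember — 6–9, Ember advances.
The agenda winner is Ember.

Ember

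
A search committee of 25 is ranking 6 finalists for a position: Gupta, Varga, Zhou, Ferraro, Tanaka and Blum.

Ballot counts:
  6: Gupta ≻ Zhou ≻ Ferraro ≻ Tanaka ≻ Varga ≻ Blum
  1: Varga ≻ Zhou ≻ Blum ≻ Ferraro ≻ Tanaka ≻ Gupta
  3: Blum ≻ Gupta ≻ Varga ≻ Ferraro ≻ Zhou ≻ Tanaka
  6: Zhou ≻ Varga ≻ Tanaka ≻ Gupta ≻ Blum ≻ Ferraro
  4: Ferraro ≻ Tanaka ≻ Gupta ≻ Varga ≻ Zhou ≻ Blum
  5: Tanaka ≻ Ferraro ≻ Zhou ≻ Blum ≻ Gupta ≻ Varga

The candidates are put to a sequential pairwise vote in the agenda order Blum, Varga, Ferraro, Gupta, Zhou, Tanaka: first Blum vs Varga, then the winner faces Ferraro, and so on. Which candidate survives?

Tanaka

Round 1: Blum vs Varga — 8–17, Varga advances.
Round 2: Varga vs Ferraro — 10–15, Ferraro advances.
Round 3: Ferraro vs Gupta — 10–15, Gupta advances.
Round 4: Gupta vs Zhou — 13–12, Gupta advances.
Round 5: Gupta vs Tanaka — 9–16, Tanaka advances.
Tanaka survives the agenda.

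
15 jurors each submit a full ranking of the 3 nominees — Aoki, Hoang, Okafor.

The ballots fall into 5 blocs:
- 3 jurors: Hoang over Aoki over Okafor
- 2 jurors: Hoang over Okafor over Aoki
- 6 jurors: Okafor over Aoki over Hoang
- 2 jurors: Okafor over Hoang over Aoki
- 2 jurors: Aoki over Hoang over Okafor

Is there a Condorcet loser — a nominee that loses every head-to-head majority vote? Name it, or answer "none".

Pairwise majorities:
Aoki vs Hoang: Aoki wins 8–7.
Aoki vs Okafor: Okafor, 10–5.
Hoang vs Okafor: Okafor wins 8–7.
Hoang is beaten in every head-to-head and is the Condorcet loser.

Hoang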